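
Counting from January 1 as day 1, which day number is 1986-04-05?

95

Days in months before April: 31 + 28 + 31 = 90.
Plus 5 days into April → day 95.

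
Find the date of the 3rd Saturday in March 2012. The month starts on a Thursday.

March 2012 begins on a Thursday, so the first Saturday is March 3 (2 days later).
The 3rd Saturday is 2 weeks later: 3 + 14 = 17.

17 March 2012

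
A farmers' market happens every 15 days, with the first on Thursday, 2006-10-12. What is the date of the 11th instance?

2007-03-11

The 11th occurrence is 10 intervals after the first: 10 × 15 = 150 days after 2006-10-12.
October has 31 days — 19 days to the end of October leaves 131.
November has 30 days (101 left).
December has 31 days (70 left).
January has 31 days (39 left).
February has 28 days (11 left).
11 days into March → 2007-03-11.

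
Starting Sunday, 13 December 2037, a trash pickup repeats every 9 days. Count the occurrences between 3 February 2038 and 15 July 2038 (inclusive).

18

Occurrences land 9·i days after 13 December 2037 for i = 0, 1, 2, …
3 February 2038 is 52 days after the start; 52 ÷ 9 = 5 remainder 7; since the remainder is 7, round up to i = 6. First occurrence in the window: #7 on 5 February 2038 (6×9 = 54 days in).
15 July 2038 is 214 days after the start; 214 ÷ 9 = 23 remainder 7. Last occurrence in the window: #24 on 8 July 2038.
Occurrences #7 through #24: 18 in total.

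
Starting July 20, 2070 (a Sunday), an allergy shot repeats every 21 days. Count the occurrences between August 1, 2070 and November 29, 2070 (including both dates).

6

Occurrences land 21·i days after July 20, 2070 for i = 0, 1, 2, …
August 1, 2070 is 12 days after the start; 12 ÷ 21 = 0 remainder 12; since the remainder is 12, round up to i = 1. First occurrence in the window: #2 on August 10, 2070 (1×21 = 21 days in).
November 29, 2070 is 132 days after the start; 132 ÷ 21 = 6 remainder 6. Last occurrence in the window: #7 on November 23, 2070.
Occurrences #2 through #7: 6 in total.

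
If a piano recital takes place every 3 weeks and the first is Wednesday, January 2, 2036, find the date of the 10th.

July 9, 2036

The 10th occurrence is 9 intervals after the first: 9 × 21 = 189 days after January 2, 2036.
January has 31 days — 29 days to the end of January leaves 160.
February has 29 days (131 left).
March has 31 days (100 left).
April has 30 days (70 left).
May has 31 days (39 left).
June has 30 days (9 left).
9 days into July → July 9, 2036.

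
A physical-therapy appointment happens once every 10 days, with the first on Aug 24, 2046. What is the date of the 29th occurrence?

The 29th occurrence is 28 intervals after the first: 28 × 10 = 280 days after Aug 24, 2046.
Aug has 31 days — 7 days to the end of Aug leaves 273.
Sep has 30 days (243 left).
Oct has 31 days (212 left).
Nov has 30 days (182 left).
Dec has 31 days (151 left).
Jan has 31 days (120 left).
Feb has 28 days (92 left).
Mar has 31 days (61 left).
Apr has 30 days (31 left).
31 days into May → May 31, 2047.

May 31, 2047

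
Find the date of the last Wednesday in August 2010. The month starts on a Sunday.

August 25, 2010

August 2010 begins on a Sunday, so the first Wednesday is August 4 (3 days later).
August 2010 has 31 days. Adding weeks: 4, 11, 18, 25 — the last one ≤ 31 is the 25th.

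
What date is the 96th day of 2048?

April 5, 2048

January has 31 days (96 − 31 = 65 remain).
February has 29 days (65 − 29 = 36 remain).
March has 31 days (36 − 31 = 5 remain).
5 into April → April 5.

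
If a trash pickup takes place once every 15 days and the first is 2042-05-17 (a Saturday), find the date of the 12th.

2042-10-29

The 12th occurrence is 11 intervals after the first: 11 × 15 = 165 days after 2042-05-17.
May has 31 days — 14 days to the end of May leaves 151.
June has 30 days (121 left).
July has 31 days (90 left).
August has 31 days (59 left).
September has 30 days (29 left).
29 days into October → 2042-10-29.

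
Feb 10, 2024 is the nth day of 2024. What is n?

41

Days in months before Feb: 31 = 31.
Plus 10 days into Feb → day 41.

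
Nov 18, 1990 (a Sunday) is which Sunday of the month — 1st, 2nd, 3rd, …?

3rd

Day 18 falls in week ⌈18/7⌉ of the month.
Days 1–7 hold the 1st Sunday, 8–14 the 2nd, 15–21 the 3rd, 22–28 the 4th, 29–31 the 5th.
18 is in the range for the 3rd.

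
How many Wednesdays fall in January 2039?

1 January 2039 is a Saturday; the first Wednesday on or after it is 5 January 2039 (4 days later).
From 5 January 2039 to 31 January 2039 is 31 − 5 = 26 days.
26 ÷ 7 = 3 full weeks with remainder 5, so 3 more Wednesdays after the first → 4.

4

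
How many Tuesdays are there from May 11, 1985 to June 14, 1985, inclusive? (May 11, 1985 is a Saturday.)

5

May 11, 1985 is a Saturday; the first Tuesday on or after it is May 14, 1985 (3 days later).
From May 14, 1985 to June 14, 1985: 17 + 14 = 31 days (rest of May, June).
31 ÷ 7 = 4 full weeks with remainder 3, so 4 more Tuesdays after the first → 5.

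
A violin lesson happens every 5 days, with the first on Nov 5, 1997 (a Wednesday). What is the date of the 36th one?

Apr 29, 1998

The 36th occurrence is 35 intervals after the first: 35 × 5 = 175 days after Nov 5, 1997.
Nov has 30 days — 25 days to the end of Nov leaves 150.
Dec has 31 days (119 left).
Jan has 31 days (88 left).
Feb has 28 days (60 left).
Mar has 31 days (29 left).
29 days into Apr → Apr 29, 1998.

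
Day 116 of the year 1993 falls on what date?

April 26, 1993

January has 31 days (116 − 31 = 85 remain).
February has 28 days (85 − 28 = 57 remain).
March has 31 days (57 − 31 = 26 remain).
26 into April → April 26.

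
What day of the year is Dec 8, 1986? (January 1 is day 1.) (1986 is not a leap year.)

342

Days in months before Dec: 31 + 28 + 31 + 30 + 31 + 30 + 31 + 31 + 30 + 31 + 30 = 334.
Plus 8 days into Dec → day 342.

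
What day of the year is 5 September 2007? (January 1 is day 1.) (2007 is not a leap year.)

248

Days in months before September: 31 + 28 + 31 + 30 + 31 + 30 + 31 + 31 = 243.
Plus 5 days into September → day 248.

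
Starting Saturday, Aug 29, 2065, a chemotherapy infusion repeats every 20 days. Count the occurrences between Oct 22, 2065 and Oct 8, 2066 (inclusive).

18

Occurrences land 20·i days after Aug 29, 2065 for i = 0, 1, 2, …
Oct 22, 2065 is 54 days after the start; 54 ÷ 20 = 2 remainder 14; since the remainder is 14, round up to i = 3. First occurrence in the window: #4 on Oct 28, 2065 (3×20 = 60 days in).
Oct 8, 2066 is 405 days after the start; 405 ÷ 20 = 20 remainder 5. Last occurrence in the window: #21 on Oct 3, 2066.
Occurrences #4 through #21: 18 in total.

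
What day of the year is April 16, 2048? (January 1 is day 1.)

Days in months before April: 31 + 29 + 31 = 91.
Plus 16 days into April → day 107.

107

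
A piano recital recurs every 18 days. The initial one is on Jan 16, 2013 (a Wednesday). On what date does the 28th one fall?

The 28th occurrence is 27 intervals after the first: 27 × 18 = 486 days after Jan 16, 2013.
Jan has 31 days — 15 days to the end of Jan leaves 471.
From end of Jan to end of 2013 is 334 days (137 left).
Jan has 31 days (106 left).
Feb has 28 days (78 left).
Mar has 31 days (47 left).
Apr has 30 days (17 left).
17 days into May → May 17, 2014.

May 17, 2014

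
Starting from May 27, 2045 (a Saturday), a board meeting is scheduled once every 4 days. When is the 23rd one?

The 23rd occurrence is 22 intervals after the first: 22 × 4 = 88 days after May 27, 2045.
May has 31 days — 4 days to the end of May leaves 84.
Jun has 30 days (54 left).
Jul has 31 days (23 left).
23 days into Aug → Aug 23, 2045.

Aug 23, 2045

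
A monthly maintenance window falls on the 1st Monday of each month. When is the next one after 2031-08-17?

August 2031 starts on a Friday, so its 1st Monday is 2031-08-04 (3 days in).
That is not after 2031-08-17, so look at September 2031.
September 2031 starts on a Monday, so its 1st Monday is 2031-09-01.

2031-09-01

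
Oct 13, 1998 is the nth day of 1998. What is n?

286

Days in months before Oct: 31 + 28 + 31 + 30 + 31 + 30 + 31 + 31 + 30 = 273.
Plus 13 days into Oct → day 286.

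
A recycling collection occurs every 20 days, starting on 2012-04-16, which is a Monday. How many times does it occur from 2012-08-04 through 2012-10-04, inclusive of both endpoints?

Occurrences land 20·i days after 2012-04-16 for i = 0, 1, 2, …
2012-08-04 is 110 days after the start; 110 ÷ 20 = 5 remainder 10; since the remainder is 10, round up to i = 6. First occurrence in the window: #7 on 2012-08-14 (6×20 = 120 days in).
2012-10-04 is 171 days after the start; 171 ÷ 20 = 8 remainder 11. Last occurrence in the window: #9 on 2012-09-23.
Occurrences #7 through #9: 3 in total.

3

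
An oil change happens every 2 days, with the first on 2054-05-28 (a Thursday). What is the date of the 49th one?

2054-09-01

The 49th occurrence is 48 intervals after the first: 48 × 2 = 96 days after 2054-05-28.
May has 31 days — 3 days to the end of May leaves 93.
June has 30 days (63 left).
July has 31 days (32 left).
August has 31 days (1 left).
1 day into September → 2054-09-01.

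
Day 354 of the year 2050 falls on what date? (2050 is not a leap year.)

January has 31 days (354 − 31 = 323 remain).
February has 28 days (323 − 28 = 295 remain).
March has 31 days (295 − 31 = 264 remain).
April has 30 days (264 − 30 = 234 remain).
May has 31 days (234 − 31 = 203 remain).
June has 30 days (203 − 30 = 173 remain).
July has 31 days (173 − 31 = 142 remain).
August has 31 days (142 − 31 = 111 remain).
September has 30 days (111 − 30 = 81 remain).
October has 31 days (81 − 31 = 50 remain).
November has 30 days (50 − 30 = 20 remain).
20 into December → December 20.

20 December 2050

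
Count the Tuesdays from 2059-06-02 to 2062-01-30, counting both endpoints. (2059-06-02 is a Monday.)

2059-06-02 is a Monday; the first Tuesday on or after it is 2059-06-03 (1 day later).
From 2059-06-03 to 2062-01-30: 211 + 366 + 365 + 30 = 972 days (rest of 2059, 2060, 2061, to 2062-01-30 in 2062).
972 ÷ 7 = 138 full weeks with remainder 6, so 138 more Tuesdays after the first → 139.

139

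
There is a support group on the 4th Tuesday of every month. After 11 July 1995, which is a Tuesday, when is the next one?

25 July 1995

July 1995 starts on a Saturday; its first Tuesday is the 4th, so the 4th Tuesday is the 25th — 25 July 1995.
25 July 1995 is after 11 July 1995, so that is the next one.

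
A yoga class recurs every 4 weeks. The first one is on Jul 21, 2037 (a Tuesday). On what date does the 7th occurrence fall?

Jan 5, 2038

The 7th occurrence is 6 intervals after the first: 6 × 28 = 168 days after Jul 21, 2037.
Jul has 31 days — 10 days to the end of Jul leaves 158.
Aug has 31 days (127 left).
Sep has 30 days (97 left).
Oct has 31 days (66 left).
Nov has 30 days (36 left).
Dec has 31 days (5 left).
5 days into Jan → Jan 5, 2038.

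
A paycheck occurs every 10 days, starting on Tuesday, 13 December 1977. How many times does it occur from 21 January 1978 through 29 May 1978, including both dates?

Occurrences land 10·i days after 13 December 1977 for i = 0, 1, 2, …
21 January 1978 is 39 days after the start; 39 ÷ 10 = 3 remainder 9; since the remainder is 9, round up to i = 4. First occurrence in the window: #5 on 22 January 1978 (4×10 = 40 days in).
29 May 1978 is 167 days after the start; 167 ÷ 10 = 16 remainder 7. Last occurrence in the window: #17 on 22 May 1978.
Occurrences #5 through #17: 13 in total.

13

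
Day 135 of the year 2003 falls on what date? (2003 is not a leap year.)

15 May 2003

January has 31 days (135 − 31 = 104 remain).
February has 28 days (104 − 28 = 76 remain).
March has 31 days (76 − 31 = 45 remain).
April has 30 days (45 − 30 = 15 remain).
15 into May → May 15.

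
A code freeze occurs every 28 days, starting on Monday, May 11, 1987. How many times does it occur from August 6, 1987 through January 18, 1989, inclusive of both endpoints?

19

Occurrences land 28·i days after May 11, 1987 for i = 0, 1, 2, …
August 6, 1987 is 87 days after the start; 87 ÷ 28 = 3 remainder 3; since the remainder is 3, round up to i = 4. First occurrence in the window: #5 on August 31, 1987 (4×28 = 112 days in).
January 18, 1989 is 618 days after the start; 618 ÷ 28 = 22 remainder 2. Last occurrence in the window: #23 on January 16, 1989.
Occurrences #5 through #23: 19 in total.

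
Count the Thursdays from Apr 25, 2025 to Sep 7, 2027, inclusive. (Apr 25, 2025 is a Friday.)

Apr 25, 2025 is a Friday; the first Thursday on or after it is May 1, 2025 (6 days later).
From May 1, 2025 to Sep 7, 2027: 244 + 365 + 250 = 859 days (rest of 2025, 2026, to Sep 7, 2027 in 2027).
859 ÷ 7 = 122 full weeks with remainder 5, so 122 more Thursdays after the first → 123.

123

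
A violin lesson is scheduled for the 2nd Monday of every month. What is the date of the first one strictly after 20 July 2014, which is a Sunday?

11 August 2014

July 2014 starts on a Tuesday; its first Monday is the 7th, so the 2nd Monday is the 14th — 14 July 2014.
That is not after 20 July 2014, so look at August 2014.
August 2014 starts on a Friday; its first Monday is the 4th, so the 2nd Monday is the 11th — 11 August 2014.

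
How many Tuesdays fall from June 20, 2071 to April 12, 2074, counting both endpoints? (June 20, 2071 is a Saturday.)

147

June 20, 2071 is a Saturday; the first Tuesday on or after it is June 23, 2071 (3 days later).
From June 23, 2071 to April 12, 2074: 191 + 366 + 365 + 102 = 1024 days (rest of 2071, 2072, 2073, to April 12, 2074 in 2074).
1024 ÷ 7 = 146 full weeks with remainder 2, so 146 more Tuesdays after the first → 147.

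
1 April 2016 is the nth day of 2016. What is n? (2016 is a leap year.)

Days in months before April: 31 + 29 + 31 = 91.
Plus 1 day into April → day 92.

92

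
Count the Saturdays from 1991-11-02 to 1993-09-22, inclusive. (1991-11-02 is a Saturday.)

1991-11-02 is a Saturday; the first Saturday on or after it is 1991-11-02.
From 1991-11-02 to 1993-09-22: 59 + 366 + 265 = 690 days (rest of 1991, 1992, to 1993-09-22 in 1993).
690 ÷ 7 = 98 full weeks with remainder 4, so 98 more Saturdays after the first → 99.

99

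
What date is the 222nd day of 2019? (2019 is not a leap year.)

2019-08-10

January has 31 days (222 − 31 = 191 remain).
February has 28 days (191 − 28 = 163 remain).
March has 31 days (163 − 31 = 132 remain).
April has 30 days (132 − 30 = 102 remain).
May has 31 days (102 − 31 = 71 remain).
June has 30 days (71 − 30 = 41 remain).
July has 31 days (41 − 31 = 10 remain).
10 into August → August 10.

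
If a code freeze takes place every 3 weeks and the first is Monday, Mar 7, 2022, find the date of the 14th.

Dec 5, 2022

The 14th occurrence is 13 intervals after the first: 13 × 21 = 273 days after Mar 7, 2022.
Mar has 31 days — 24 days to the end of Mar leaves 249.
Apr has 30 days (219 left).
May has 31 days (188 left).
Jun has 30 days (158 left).
Jul has 31 days (127 left).
Aug has 31 days (96 left).
Sep has 30 days (66 left).
Oct has 31 days (35 left).
Nov has 30 days (5 left).
5 days into Dec → Dec 5, 2022.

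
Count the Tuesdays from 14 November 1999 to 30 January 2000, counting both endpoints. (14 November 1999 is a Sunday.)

11

14 November 1999 is a Sunday; the first Tuesday on or after it is 16 November 1999 (2 days later).
From 16 November 1999 to 30 January 2000: 14 + 31 + 30 = 75 days (rest of November, December, January).
75 ÷ 7 = 10 full weeks with remainder 5, so 10 more Tuesdays after the first → 11.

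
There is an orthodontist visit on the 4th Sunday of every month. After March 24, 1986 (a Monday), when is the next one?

March 1986 starts on a Saturday; its first Sunday is the 2nd, so the 4th Sunday is the 23rd — March 23, 1986.
That is not after March 24, 1986, so look at April 1986.
April 1986 starts on a Tuesday; its first Sunday is the 6th, so the 4th Sunday is the 27th — April 27, 1986.

April 27, 1986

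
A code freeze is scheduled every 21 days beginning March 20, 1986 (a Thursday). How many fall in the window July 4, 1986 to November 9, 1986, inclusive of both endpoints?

6

Occurrences land 21·i days after March 20, 1986 for i = 0, 1, 2, …
July 4, 1986 is 106 days after the start; 106 ÷ 21 = 5 remainder 1; since the remainder is 1, round up to i = 6. First occurrence in the window: #7 on July 24, 1986 (6×21 = 126 days in).
November 9, 1986 is 234 days after the start; 234 ÷ 21 = 11 remainder 3. Last occurrence in the window: #12 on November 6, 1986.
Occurrences #7 through #12: 6 in total.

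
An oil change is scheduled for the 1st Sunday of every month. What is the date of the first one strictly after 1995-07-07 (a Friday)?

July 1995 starts on a Saturday, so its 1st Sunday is 1995-07-02 (1 day in).
That is not after 1995-07-07, so look at August 1995.
August 1995 starts on a Tuesday, so its 1st Sunday is 1995-08-06 (5 days in).

1995-08-06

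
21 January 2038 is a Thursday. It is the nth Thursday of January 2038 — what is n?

Day 21 falls in week ⌈21/7⌉ of the month.
Days 1–7 hold the 1st Thursday, 8–14 the 2nd, 15–21 the 3rd, 22–28 the 4th, 29–31 the 5th.
21 is in the range for the 3rd.

3rd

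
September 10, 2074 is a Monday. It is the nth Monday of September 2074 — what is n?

2nd

Day 10 falls in week ⌈10/7⌉ of the month.
Days 1–7 hold the 1st Monday, 8–14 the 2nd, 15–21 the 3rd, 22–28 the 4th, 29–31 the 5th.
10 is in the range for the 2nd.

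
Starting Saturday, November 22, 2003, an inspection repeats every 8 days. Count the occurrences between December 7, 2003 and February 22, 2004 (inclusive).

10

Occurrences land 8·i days after November 22, 2003 for i = 0, 1, 2, …
December 7, 2003 is 15 days after the start; 15 ÷ 8 = 1 remainder 7; since the remainder is 7, round up to i = 2. First occurrence in the window: #3 on December 8, 2003 (2×8 = 16 days in).
February 22, 2004 is 92 days after the start; 92 ÷ 8 = 11 remainder 4. Last occurrence in the window: #12 on February 18, 2004.
Occurrences #3 through #12: 10 in total.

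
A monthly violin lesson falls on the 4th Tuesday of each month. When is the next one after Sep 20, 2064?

Sep 23, 2064

Sep 2064 starts on a Monday; its first Tuesday is the 2nd, so the 4th Tuesday is the 23rd — Sep 23, 2064.
Sep 23, 2064 is after Sep 20, 2064, so that is the next one.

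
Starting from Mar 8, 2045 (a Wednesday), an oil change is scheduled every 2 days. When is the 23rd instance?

Apr 21, 2045

The 23rd occurrence is 22 intervals after the first: 22 × 2 = 44 days after Mar 8, 2045.
Mar has 31 days — 23 days to the end of Mar leaves 21.
21 days into Apr → Apr 21, 2045.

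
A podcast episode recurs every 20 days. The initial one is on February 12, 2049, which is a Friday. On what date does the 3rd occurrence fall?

March 24, 2049

The 3rd occurrence is 2 intervals after the first: 2 × 20 = 40 days after February 12, 2049.
February has 28 days — 16 days to the end of February leaves 24.
24 days into March → March 24, 2049.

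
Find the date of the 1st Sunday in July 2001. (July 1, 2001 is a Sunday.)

July 2001 begins on a Sunday, so the first Sunday is July 1.

2001-07-01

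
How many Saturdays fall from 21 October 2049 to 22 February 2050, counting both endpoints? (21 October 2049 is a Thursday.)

18

21 October 2049 is a Thursday; the first Saturday on or after it is 23 October 2049 (2 days later).
From 23 October 2049 to 22 February 2050: 8 + 30 + 31 + 31 + 22 = 122 days (rest of October, November, December, January, February).
122 ÷ 7 = 17 full weeks with remainder 3, so 17 more Saturdays after the first → 18.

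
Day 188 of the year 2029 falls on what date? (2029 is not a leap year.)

January has 31 days (188 − 31 = 157 remain).
February has 28 days (157 − 28 = 129 remain).
March has 31 days (129 − 31 = 98 remain).
April has 30 days (98 − 30 = 68 remain).
May has 31 days (68 − 31 = 37 remain).
June has 30 days (37 − 30 = 7 remain).
7 into July → July 7.

2029-07-07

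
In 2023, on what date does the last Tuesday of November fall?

2023-11-28

November 2023 begins on a Wednesday, so the first Tuesday is November 7 (6 days later).
November 2023 has 30 days. Adding weeks: 7, 14, 21, 28 — the last one ≤ 30 is the 28th.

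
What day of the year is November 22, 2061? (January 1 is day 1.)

326

Days in months before November: 31 + 28 + 31 + 30 + 31 + 30 + 31 + 31 + 30 + 31 = 304.
Plus 22 days into November → day 326.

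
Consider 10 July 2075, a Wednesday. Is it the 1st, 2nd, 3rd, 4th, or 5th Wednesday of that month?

Day 10 falls in week ⌈10/7⌉ of the month.
Days 1–7 hold the 1st Wednesday, 8–14 the 2nd, 15–21 the 3rd, 22–28 the 4th, 29–31 the 5th.
10 is in the range for the 2nd.

2nd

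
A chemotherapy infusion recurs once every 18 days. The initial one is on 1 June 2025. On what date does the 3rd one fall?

7 July 2025

The 3rd occurrence is 2 intervals after the first: 2 × 18 = 36 days after 1 June 2025.
June has 30 days — 29 days to the end of June leaves 7.
7 days into July → 7 July 2025.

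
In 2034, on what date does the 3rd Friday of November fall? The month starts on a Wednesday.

November 2034 begins on a Wednesday, so the first Friday is November 3 (2 days later).
The 3rd Friday is 2 weeks later: 3 + 14 = 17.

2034-11-17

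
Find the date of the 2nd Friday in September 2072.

The first Friday of September 2072 is September 2.
The 2nd Friday is 1 weeks later: 2 + 7 = 9.

2072-09-09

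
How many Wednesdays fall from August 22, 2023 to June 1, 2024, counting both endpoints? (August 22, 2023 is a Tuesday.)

August 22, 2023 is a Tuesday; the first Wednesday on or after it is August 23, 2023 (1 day later).
From August 23, 2023 to June 1, 2024: 8 + 30 + 31 + 30 + 31 + 31 + 29 + 31 + 30 + 31 + 1 = 283 days (rest of August, September, October, November, December, January, February, March, April, May, June).
283 ÷ 7 = 40 full weeks with remainder 3, so 40 more Wednesdays after the first → 41.

41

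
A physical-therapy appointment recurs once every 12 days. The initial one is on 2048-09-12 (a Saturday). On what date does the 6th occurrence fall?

The 6th occurrence is 5 intervals after the first: 5 × 12 = 60 days after 2048-09-12.
September has 30 days — 18 days to the end of September leaves 42.
October has 31 days (11 left).
11 days into November → 2048-11-11.

2048-11-11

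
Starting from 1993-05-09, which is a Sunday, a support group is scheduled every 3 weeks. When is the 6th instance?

The 6th occurrence is 5 intervals after the first: 5 × 21 = 105 days after 1993-05-09.
May has 31 days — 22 days to the end of May leaves 83.
June has 30 days (53 left).
July has 31 days (22 left).
22 days into August → 1993-08-22.

1993-08-22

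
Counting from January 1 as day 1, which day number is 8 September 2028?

Days in months before September: 31 + 29 + 31 + 30 + 31 + 30 + 31 + 31 = 244.
Plus 8 days into September → day 252.

252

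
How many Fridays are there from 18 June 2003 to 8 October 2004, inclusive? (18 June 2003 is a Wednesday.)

18 June 2003 is a Wednesday; the first Friday on or after it is 20 June 2003 (2 days later).
From 20 June 2003 to 8 October 2004: 194 + 282 = 476 days (rest of 2003, to 8 October 2004 in 2004).
476 ÷ 7 = 68 full weeks with remainder 0, so 68 more Fridays after the first → 69.

69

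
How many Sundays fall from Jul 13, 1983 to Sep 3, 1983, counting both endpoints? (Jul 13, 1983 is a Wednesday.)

7

Jul 13, 1983 is a Wednesday; the first Sunday on or after it is Jul 17, 1983 (4 days later).
From Jul 17, 1983 to Sep 3, 1983: 14 + 31 + 3 = 48 days (rest of Jul, Aug, Sep).
48 ÷ 7 = 6 full weeks with remainder 6, so 6 more Sundays after the first → 7.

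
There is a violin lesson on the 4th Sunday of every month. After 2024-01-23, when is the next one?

2024-01-28

January 2024 starts on a Monday; its first Sunday is the 7th, so the 4th Sunday is the 28th — 2024-01-28.
2024-01-28 is after 2024-01-23, so that is the next one.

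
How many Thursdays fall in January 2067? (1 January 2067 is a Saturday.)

1 January 2067 is a Saturday; the first Thursday on or after it is 6 January 2067 (5 days later).
From 6 January 2067 to 31 January 2067 is 31 − 6 = 25 days.
25 ÷ 7 = 3 full weeks with remainder 4, so 3 more Thursdays after the first → 4.

4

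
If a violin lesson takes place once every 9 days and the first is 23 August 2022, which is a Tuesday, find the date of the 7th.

The 7th occurrence is 6 intervals after the first: 6 × 9 = 54 days after 23 August 2022.
August has 31 days — 8 days to the end of August leaves 46.
September has 30 days (16 left).
16 days into October → 16 October 2022.

16 October 2022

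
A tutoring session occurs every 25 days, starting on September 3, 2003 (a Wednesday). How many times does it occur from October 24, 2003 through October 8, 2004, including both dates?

14

Occurrences land 25·i days after September 3, 2003 for i = 0, 1, 2, …
October 24, 2003 is 51 days after the start; 51 ÷ 25 = 2 remainder 1; since the remainder is 1, round up to i = 3. First occurrence in the window: #4 on November 17, 2003 (3×25 = 75 days in).
October 8, 2004 is 401 days after the start; 401 ÷ 25 = 16 remainder 1. Last occurrence in the window: #17 on October 7, 2004.
Occurrences #4 through #17: 14 in total.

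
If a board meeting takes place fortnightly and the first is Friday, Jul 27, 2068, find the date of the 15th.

The 15th occurrence is 14 intervals after the first: 14 × 14 = 196 days after Jul 27, 2068.
Jul has 31 days — 4 days to the end of Jul leaves 192.
Aug has 31 days (161 left).
Sep has 30 days (131 left).
Oct has 31 days (100 left).
Nov has 30 days (70 left).
Dec has 31 days (39 left).
Jan has 31 days (8 left).
8 days into Feb → Feb 8, 2069.

Feb 8, 2069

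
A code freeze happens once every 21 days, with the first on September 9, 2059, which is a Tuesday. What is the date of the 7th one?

January 13, 2060

The 7th occurrence is 6 intervals after the first: 6 × 21 = 126 days after September 9, 2059.
September has 30 days — 21 days to the end of September leaves 105.
October has 31 days (74 left).
November has 30 days (44 left).
December has 31 days (13 left).
13 days into January → January 13, 2060.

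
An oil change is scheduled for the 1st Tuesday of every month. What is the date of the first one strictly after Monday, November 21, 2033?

December 6, 2033

November 2033 starts on a Tuesday, so its 1st Tuesday is November 1, 2033.
That is not after November 21, 2033, so look at December 2033.
December 2033 starts on a Thursday, so its 1st Tuesday is December 6, 2033 (5 days in).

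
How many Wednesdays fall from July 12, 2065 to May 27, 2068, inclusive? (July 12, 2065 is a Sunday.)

150

July 12, 2065 is a Sunday; the first Wednesday on or after it is July 15, 2065 (3 days later).
From July 15, 2065 to May 27, 2068: 169 + 365 + 365 + 148 = 1047 days (rest of 2065, 2066, 2067, to May 27, 2068 in 2068).
1047 ÷ 7 = 149 full weeks with remainder 4, so 149 more Wednesdays after the first → 150.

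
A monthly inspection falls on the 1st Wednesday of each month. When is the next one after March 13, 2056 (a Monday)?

March 2056 starts on a Wednesday, so its 1st Wednesday is March 1, 2056.
That is not after March 13, 2056, so look at April 2056.
April 2056 starts on a Saturday, so its 1st Wednesday is April 5, 2056 (4 days in).

April 5, 2056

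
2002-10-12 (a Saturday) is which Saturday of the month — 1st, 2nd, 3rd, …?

2nd

Day 12 falls in week ⌈12/7⌉ of the month.
Days 1–7 hold the 1st Saturday, 8–14 the 2nd, 15–21 the 3rd, 22–28 the 4th, 29–31 the 5th.
12 is in the range for the 2nd.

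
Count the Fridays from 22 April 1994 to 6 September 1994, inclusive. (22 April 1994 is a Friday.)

20

22 April 1994 is a Friday; the first Friday on or after it is 22 April 1994.
From 22 April 1994 to 6 September 1994: 8 + 31 + 30 + 31 + 31 + 6 = 137 days (rest of April, May, June, July, August, September).
137 ÷ 7 = 19 full weeks with remainder 4, so 19 more Fridays after the first → 20.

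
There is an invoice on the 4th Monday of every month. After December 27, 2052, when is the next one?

December 2052 starts on a Sunday; its first Monday is the 2nd, so the 4th Monday is the 23rd — December 23, 2052.
That is not after December 27, 2052, so look at January 2053.
January 2053 starts on a Wednesday; its first Monday is the 6th, so the 4th Monday is the 27th — January 27, 2053.

January 27, 2053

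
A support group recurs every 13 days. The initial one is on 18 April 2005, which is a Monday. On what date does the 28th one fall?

The 28th occurrence is 27 intervals after the first: 27 × 13 = 351 days after 18 April 2005.
April has 30 days — 12 days to the end of April leaves 339.
May has 31 days (308 left).
June has 30 days (278 left).
July has 31 days (247 left).
August has 31 days (216 left).
September has 30 days (186 left).
October has 31 days (155 left).
November has 30 days (125 left).
December has 31 days (94 left).
January has 31 days (63 left).
February has 28 days (35 left).
March has 31 days (4 left).
4 days into April → 4 April 2006.

4 April 2006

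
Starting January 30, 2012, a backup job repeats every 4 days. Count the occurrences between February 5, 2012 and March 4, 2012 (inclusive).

Occurrences land 4·i days after January 30, 2012 for i = 0, 1, 2, …
February 5, 2012 is 6 days after the start; 6 ÷ 4 = 1 remainder 2; since the remainder is 2, round up to i = 2. First occurrence in the window: #3 on February 7, 2012 (2×4 = 8 days in).
March 4, 2012 is 34 days after the start; 34 ÷ 4 = 8 remainder 2. Last occurrence in the window: #9 on March 2, 2012.
Occurrences #3 through #9: 7 in total.

7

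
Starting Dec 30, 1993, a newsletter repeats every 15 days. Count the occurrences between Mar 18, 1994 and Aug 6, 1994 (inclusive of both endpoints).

Occurrences land 15·i days after Dec 30, 1993 for i = 0, 1, 2, …
Mar 18, 1994 is 78 days after the start; 78 ÷ 15 = 5 remainder 3; since the remainder is 3, round up to i = 6. First occurrence in the window: #7 on Mar 30, 1994 (6×15 = 90 days in).
Aug 6, 1994 is 219 days after the start; 219 ÷ 15 = 14 remainder 9. Last occurrence in the window: #15 on Jul 28, 1994.
Occurrences #7 through #15: 9 in total.

9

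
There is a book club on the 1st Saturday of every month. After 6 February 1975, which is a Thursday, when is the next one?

February 1975 starts on a Saturday, so its 1st Saturday is 1 February 1975.
That is not after 6 February 1975, so look at March 1975.
March 1975 starts on a Saturday, so its 1st Saturday is 1 March 1975.

1 March 1975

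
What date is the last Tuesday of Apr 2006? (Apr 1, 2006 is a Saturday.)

Apr 2006 begins on a Saturday, so the first Tuesday is Apr 4 (3 days later).
Apr 2006 has 30 days. Adding weeks: 4, 11, 18, 25 — the last one ≤ 30 is the 25th.

Apr 25, 2006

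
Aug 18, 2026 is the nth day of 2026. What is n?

230

Days in months before Aug: 31 + 28 + 31 + 30 + 31 + 30 + 31 = 212.
Plus 18 days into Aug → day 230.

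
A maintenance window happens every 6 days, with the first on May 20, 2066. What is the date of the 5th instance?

June 13, 2066

The 5th occurrence is 4 intervals after the first: 4 × 6 = 24 days after May 20, 2066.
May has 31 days — 11 days to the end of May leaves 13.
13 days into June → June 13, 2066.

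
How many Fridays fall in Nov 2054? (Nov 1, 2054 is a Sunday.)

Nov 1, 2054 is a Sunday; the first Friday on or after it is Nov 6, 2054 (5 days later).
From Nov 6, 2054 to Nov 30, 2054 is 30 − 6 = 24 days.
24 ÷ 7 = 3 full weeks with remainder 3, so 3 more Fridays after the first → 4.

4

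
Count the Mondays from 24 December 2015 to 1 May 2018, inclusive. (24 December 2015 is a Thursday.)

24 December 2015 is a Thursday; the first Monday on or after it is 28 December 2015 (4 days later).
From 28 December 2015 to 1 May 2018: 3 + 366 + 365 + 121 = 855 days (rest of 2015, 2016, 2017, to 1 May 2018 in 2018).
855 ÷ 7 = 122 full weeks with remainder 1, so 122 more Mondays after the first → 123.

123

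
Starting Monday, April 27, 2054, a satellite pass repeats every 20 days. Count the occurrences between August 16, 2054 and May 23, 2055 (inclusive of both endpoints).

Occurrences land 20·i days after April 27, 2054 for i = 0, 1, 2, …
August 16, 2054 is 111 days after the start; 111 ÷ 20 = 5 remainder 11; since the remainder is 11, round up to i = 6. First occurrence in the window: #7 on August 25, 2054 (6×20 = 120 days in).
May 23, 2055 is 391 days after the start; 391 ÷ 20 = 19 remainder 11. Last occurrence in the window: #20 on May 12, 2055.
Occurrences #7 through #20: 14 in total.

14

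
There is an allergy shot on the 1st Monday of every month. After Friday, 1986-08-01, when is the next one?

August 1986 starts on a Friday, so its 1st Monday is 1986-08-04 (3 days in).
1986-08-04 is after 1986-08-01, so that is the next one.

1986-08-04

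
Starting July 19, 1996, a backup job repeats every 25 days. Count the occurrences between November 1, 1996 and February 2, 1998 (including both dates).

18

Occurrences land 25·i days after July 19, 1996 for i = 0, 1, 2, …
November 1, 1996 is 105 days after the start; 105 ÷ 25 = 4 remainder 5; since the remainder is 5, round up to i = 5. First occurrence in the window: #6 on November 21, 1996 (5×25 = 125 days in).
February 2, 1998 is 563 days after the start; 563 ÷ 25 = 22 remainder 13. Last occurrence in the window: #23 on January 20, 1998.
Occurrences #6 through #23: 18 in total.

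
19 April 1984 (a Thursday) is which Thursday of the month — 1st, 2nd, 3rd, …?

3rd

Day 19 falls in week ⌈19/7⌉ of the month.
Days 1–7 hold the 1st Thursday, 8–14 the 2nd, 15–21 the 3rd, 22–28 the 4th, 29–31 the 5th.
19 is in the range for the 3rd.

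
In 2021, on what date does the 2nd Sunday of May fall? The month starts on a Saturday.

9 May 2021

May 2021 begins on a Saturday, so the first Sunday is May 2 (1 day later).
The 2nd Sunday is 1 weeks later: 2 + 7 = 9.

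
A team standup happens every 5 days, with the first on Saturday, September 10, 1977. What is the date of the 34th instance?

The 34th occurrence is 33 intervals after the first: 33 × 5 = 165 days after September 10, 1977.
September has 30 days — 20 days to the end of September leaves 145.
October has 31 days (114 left).
November has 30 days (84 left).
December has 31 days (53 left).
January has 31 days (22 left).
22 days into February → February 22, 1978.

February 22, 1978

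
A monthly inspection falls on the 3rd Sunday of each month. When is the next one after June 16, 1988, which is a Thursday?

June 19, 1988

June 1988 starts on a Wednesday; its first Sunday is the 5th, so the 3rd Sunday is the 19th — June 19, 1988.
June 19, 1988 is after June 16, 1988, so that is the next one.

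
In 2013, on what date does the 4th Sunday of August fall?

25 August 2013

August 2013 begins on a Thursday, so the first Sunday is August 4 (3 days later).
The 4th Sunday is 3 weeks later: 4 + 21 = 25.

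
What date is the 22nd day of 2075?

22 into January → January 22.

22 January 2075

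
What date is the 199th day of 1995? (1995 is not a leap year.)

18 July 1995

January has 31 days (199 − 31 = 168 remain).
February has 28 days (168 − 28 = 140 remain).
March has 31 days (140 − 31 = 109 remain).
April has 30 days (109 − 30 = 79 remain).
May has 31 days (79 − 31 = 48 remain).
June has 30 days (48 − 30 = 18 remain).
18 into July → July 18.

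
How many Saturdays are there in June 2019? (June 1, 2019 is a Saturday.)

June 1, 2019 is a Saturday; the first Saturday on or after it is June 1, 2019.
From June 1, 2019 to June 30, 2019 is 30 − 1 = 29 days.
29 ÷ 7 = 4 full weeks with remainder 1, so 4 more Saturdays after the first → 5.

5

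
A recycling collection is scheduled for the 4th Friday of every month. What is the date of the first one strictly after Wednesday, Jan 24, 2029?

Jan 2029 starts on a Monday; its first Friday is the 5th, so the 4th Friday is the 26th — Jan 26, 2029.
Jan 26, 2029 is after Jan 24, 2029, so that is the next one.

Jan 26, 2029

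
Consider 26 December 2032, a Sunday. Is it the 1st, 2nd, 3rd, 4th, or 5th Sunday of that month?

Day 26 falls in week ⌈26/7⌉ of the month.
Days 1–7 hold the 1st Sunday, 8–14 the 2nd, 15–21 the 3rd, 22–28 the 4th, 29–31 the 5th.
26 is in the range for the 4th.

4th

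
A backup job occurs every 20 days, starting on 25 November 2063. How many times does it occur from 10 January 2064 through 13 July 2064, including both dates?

Occurrences land 20·i days after 25 November 2063 for i = 0, 1, 2, …
10 January 2064 is 46 days after the start; 46 ÷ 20 = 2 remainder 6; since the remainder is 6, round up to i = 3. First occurrence in the window: #4 on 24 January 2064 (3×20 = 60 days in).
13 July 2064 is 231 days after the start; 231 ÷ 20 = 11 remainder 11. Last occurrence in the window: #12 on 2 July 2064.
Occurrences #4 through #12: 9 in total.

9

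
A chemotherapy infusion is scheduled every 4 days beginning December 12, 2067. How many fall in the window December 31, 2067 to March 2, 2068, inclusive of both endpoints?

Occurrences land 4·i days after December 12, 2067 for i = 0, 1, 2, …
December 31, 2067 is 19 days after the start; 19 ÷ 4 = 4 remainder 3; since the remainder is 3, round up to i = 5. First occurrence in the window: #6 on January 1, 2068 (5×4 = 20 days in).
March 2, 2068 is 81 days after the start; 81 ÷ 4 = 20 remainder 1. Last occurrence in the window: #21 on March 1, 2068.
Occurrences #6 through #21: 16 in total.

16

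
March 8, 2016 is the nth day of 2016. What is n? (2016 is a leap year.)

68

Days in months before March: 31 + 29 = 60.
Plus 8 days into March → day 68.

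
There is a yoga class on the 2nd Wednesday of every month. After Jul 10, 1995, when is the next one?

Jul 12, 1995

Jul 1995 starts on a Saturday; its first Wednesday is the 5th, so the 2nd Wednesday is the 12th — Jul 12, 1995.
Jul 12, 1995 is after Jul 10, 1995, so that is the next one.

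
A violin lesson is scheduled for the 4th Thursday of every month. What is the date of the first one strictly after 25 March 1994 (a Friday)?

28 April 1994

March 1994 starts on a Tuesday; its first Thursday is the 3rd, so the 4th Thursday is the 24th — 24 March 1994.
That is not after 25 March 1994, so look at April 1994.
April 1994 starts on a Friday; its first Thursday is the 7th, so the 4th Thursday is the 28th — 28 April 1994.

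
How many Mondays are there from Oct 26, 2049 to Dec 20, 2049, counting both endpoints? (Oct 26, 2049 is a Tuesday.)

Oct 26, 2049 is a Tuesday; the first Monday on or after it is Nov 1, 2049 (6 days later).
From Nov 1, 2049 to Dec 20, 2049: 29 + 20 = 49 days (rest of Nov, Dec).
49 ÷ 7 = 7 full weeks with remainder 0, so 7 more Mondays after the first → 8.

8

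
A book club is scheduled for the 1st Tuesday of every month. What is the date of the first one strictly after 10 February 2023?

February 2023 starts on a Wednesday, so its 1st Tuesday is 7 February 2023 (6 days in).
That is not after 10 February 2023, so look at March 2023.
March 2023 starts on a Wednesday, so its 1st Tuesday is 7 March 2023 (6 days in).

7 March 2023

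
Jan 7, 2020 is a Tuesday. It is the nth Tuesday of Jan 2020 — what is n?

1st

Day 7 falls in week ⌈7/7⌉ of the month.
Days 1–7 hold the 1st Tuesday, 8–14 the 2nd, 15–21 the 3rd, 22–28 the 4th, 29–31 the 5th.
7 is in the range for the 1st.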